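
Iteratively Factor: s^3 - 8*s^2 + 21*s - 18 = (s - 3)*(s^2 - 5*s + 6) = (s - 3)*(s - 2)*(s - 3)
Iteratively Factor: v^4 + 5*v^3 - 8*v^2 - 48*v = (v + 4)*(v^3 + v^2 - 12*v) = (v + 4)^2*(v^2 - 3*v) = (v - 3)*(v + 4)^2*(v)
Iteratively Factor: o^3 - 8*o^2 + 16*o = (o - 4)*(o^2 - 4*o) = o*(o - 4)*(o - 4)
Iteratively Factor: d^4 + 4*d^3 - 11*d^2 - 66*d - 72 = (d + 3)*(d^3 + d^2 - 14*d - 24) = (d + 3)^2*(d^2 - 2*d - 8) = (d - 4)*(d + 3)^2*(d + 2)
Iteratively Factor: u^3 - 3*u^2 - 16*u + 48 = (u - 4)*(u^2 + u - 12) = (u - 4)*(u + 4)*(u - 3)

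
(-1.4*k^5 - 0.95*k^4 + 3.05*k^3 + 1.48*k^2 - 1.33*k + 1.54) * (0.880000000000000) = -1.232*k^5 - 0.836*k^4 + 2.684*k^3 + 1.3024*k^2 - 1.1704*k + 1.3552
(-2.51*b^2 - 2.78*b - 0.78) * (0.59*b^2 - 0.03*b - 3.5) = -1.4809*b^4 - 1.5649*b^3 + 8.4082*b^2 + 9.7534*b + 2.73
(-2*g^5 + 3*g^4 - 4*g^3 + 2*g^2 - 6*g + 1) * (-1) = 2*g^5 - 3*g^4 + 4*g^3 - 2*g^2 + 6*g - 1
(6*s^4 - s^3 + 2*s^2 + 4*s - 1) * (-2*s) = -12*s^5 + 2*s^4 - 4*s^3 - 8*s^2 + 2*s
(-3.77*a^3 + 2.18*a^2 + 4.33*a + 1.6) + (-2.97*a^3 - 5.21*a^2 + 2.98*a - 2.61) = -6.74*a^3 - 3.03*a^2 + 7.31*a - 1.01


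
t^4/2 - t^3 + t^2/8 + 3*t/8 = t*(t/2 + 1/4)*(t - 3/2)*(t - 1)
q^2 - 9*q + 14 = (q - 7)*(q - 2)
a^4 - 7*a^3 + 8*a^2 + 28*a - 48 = (a - 4)*(a - 3)*(a - 2)*(a + 2)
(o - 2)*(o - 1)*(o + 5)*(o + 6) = o^4 + 8*o^3 - o^2 - 68*o + 60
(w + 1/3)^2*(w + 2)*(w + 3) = w^4 + 17*w^3/3 + 85*w^2/9 + 41*w/9 + 2/3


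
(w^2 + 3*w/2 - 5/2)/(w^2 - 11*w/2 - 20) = (w - 1)/(w - 8)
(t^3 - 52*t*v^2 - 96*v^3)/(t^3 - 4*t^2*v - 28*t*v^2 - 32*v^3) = (t + 6*v)/(t + 2*v)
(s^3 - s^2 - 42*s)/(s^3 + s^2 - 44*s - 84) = s/(s + 2)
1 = 1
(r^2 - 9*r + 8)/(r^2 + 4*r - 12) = (r^2 - 9*r + 8)/(r^2 + 4*r - 12)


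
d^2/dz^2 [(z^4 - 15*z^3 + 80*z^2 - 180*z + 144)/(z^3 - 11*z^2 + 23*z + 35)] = 2*(13*z^6 - 369*z^5 + 4866*z^4 - 36942*z^3 + 163533*z^2 - 387441*z + 374516)/(z^9 - 33*z^8 + 432*z^7 - 2744*z^6 + 7626*z^5 + 78*z^4 - 37288*z^3 + 15120*z^2 + 84525*z + 42875)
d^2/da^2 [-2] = 0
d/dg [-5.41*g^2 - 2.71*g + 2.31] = -10.82*g - 2.71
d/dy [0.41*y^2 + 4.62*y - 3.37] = 0.82*y + 4.62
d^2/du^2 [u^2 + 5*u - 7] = 2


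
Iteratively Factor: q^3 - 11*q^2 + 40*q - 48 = (q - 3)*(q^2 - 8*q + 16) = (q - 4)*(q - 3)*(q - 4)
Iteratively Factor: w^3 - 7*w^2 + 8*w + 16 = (w + 1)*(w^2 - 8*w + 16) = (w - 4)*(w + 1)*(w - 4)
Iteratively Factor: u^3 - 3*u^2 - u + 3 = (u - 3)*(u^2 - 1) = (u - 3)*(u + 1)*(u - 1)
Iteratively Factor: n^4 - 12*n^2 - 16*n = (n + 2)*(n^3 - 2*n^2 - 8*n) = (n + 2)^2*(n^2 - 4*n) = (n - 4)*(n + 2)^2*(n)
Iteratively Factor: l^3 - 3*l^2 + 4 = (l - 2)*(l^2 - l - 2) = (l - 2)*(l + 1)*(l - 2)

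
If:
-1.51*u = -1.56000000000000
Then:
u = 1.03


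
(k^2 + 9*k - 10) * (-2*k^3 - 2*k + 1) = -2*k^5 - 18*k^4 + 18*k^3 - 17*k^2 + 29*k - 10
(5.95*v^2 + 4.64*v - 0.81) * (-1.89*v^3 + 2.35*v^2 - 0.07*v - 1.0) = -11.2455*v^5 + 5.2129*v^4 + 12.0184*v^3 - 8.1783*v^2 - 4.5833*v + 0.81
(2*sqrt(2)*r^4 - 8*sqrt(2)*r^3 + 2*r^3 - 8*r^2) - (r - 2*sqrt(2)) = 2*sqrt(2)*r^4 - 8*sqrt(2)*r^3 + 2*r^3 - 8*r^2 - r + 2*sqrt(2)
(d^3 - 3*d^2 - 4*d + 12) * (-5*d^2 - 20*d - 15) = -5*d^5 - 5*d^4 + 65*d^3 + 65*d^2 - 180*d - 180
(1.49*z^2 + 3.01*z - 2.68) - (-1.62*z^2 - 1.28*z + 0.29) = 3.11*z^2 + 4.29*z - 2.97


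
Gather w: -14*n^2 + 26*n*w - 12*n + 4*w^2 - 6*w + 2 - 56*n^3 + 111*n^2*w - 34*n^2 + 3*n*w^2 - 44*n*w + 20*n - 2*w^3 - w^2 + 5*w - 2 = -56*n^3 - 48*n^2 + 8*n - 2*w^3 + w^2*(3*n + 3) + w*(111*n^2 - 18*n - 1)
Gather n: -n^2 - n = -n^2 - n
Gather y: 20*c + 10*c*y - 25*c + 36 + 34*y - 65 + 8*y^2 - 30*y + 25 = -5*c + 8*y^2 + y*(10*c + 4) - 4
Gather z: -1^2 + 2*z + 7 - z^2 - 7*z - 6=-z^2 - 5*z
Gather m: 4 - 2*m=4 - 2*m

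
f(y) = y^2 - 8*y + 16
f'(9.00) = 10.00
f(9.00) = 25.00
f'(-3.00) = -14.00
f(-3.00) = 49.00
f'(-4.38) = -16.76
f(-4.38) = 70.22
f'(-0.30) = -8.60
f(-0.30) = 18.49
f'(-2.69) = -13.38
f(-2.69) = 44.76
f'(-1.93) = -11.86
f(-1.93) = 35.16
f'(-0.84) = -9.68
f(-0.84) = 23.43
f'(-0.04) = -8.08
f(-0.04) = 16.32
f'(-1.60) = -11.20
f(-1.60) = 31.36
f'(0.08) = -7.84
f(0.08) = 15.37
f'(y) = 2*y - 8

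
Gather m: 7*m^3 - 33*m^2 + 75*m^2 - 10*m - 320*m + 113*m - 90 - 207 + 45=7*m^3 + 42*m^2 - 217*m - 252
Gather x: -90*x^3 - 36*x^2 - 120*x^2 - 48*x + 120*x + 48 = -90*x^3 - 156*x^2 + 72*x + 48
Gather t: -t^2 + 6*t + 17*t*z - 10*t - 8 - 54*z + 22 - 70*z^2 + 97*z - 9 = -t^2 + t*(17*z - 4) - 70*z^2 + 43*z + 5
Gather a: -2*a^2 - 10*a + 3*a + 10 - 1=-2*a^2 - 7*a + 9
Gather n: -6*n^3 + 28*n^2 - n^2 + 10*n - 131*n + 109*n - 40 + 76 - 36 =-6*n^3 + 27*n^2 - 12*n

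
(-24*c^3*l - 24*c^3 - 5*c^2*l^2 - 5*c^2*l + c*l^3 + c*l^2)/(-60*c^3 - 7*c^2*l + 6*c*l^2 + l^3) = c*(24*c^2*l + 24*c^2 + 5*c*l^2 + 5*c*l - l^3 - l^2)/(60*c^3 + 7*c^2*l - 6*c*l^2 - l^3)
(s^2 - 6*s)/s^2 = (s - 6)/s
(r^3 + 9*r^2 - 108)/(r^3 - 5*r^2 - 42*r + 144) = (r + 6)/(r - 8)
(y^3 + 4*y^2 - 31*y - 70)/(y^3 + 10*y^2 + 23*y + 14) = (y - 5)/(y + 1)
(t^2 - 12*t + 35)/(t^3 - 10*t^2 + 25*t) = (t - 7)/(t*(t - 5))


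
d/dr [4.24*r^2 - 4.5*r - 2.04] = 8.48*r - 4.5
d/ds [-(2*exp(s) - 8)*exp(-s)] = -8*exp(-s)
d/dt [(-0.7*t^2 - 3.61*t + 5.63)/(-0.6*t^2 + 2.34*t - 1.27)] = (-3.804*t^2 + 8.534*t - 8.5895)/(0.36*t^4 - 2.808*t^3 + 6.9996*t^2 - 5.9436*t + 1.6129)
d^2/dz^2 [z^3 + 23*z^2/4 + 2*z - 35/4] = 6*z + 23/2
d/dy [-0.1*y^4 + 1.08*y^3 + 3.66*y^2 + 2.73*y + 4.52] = -0.4*y^3 + 3.24*y^2 + 7.32*y + 2.73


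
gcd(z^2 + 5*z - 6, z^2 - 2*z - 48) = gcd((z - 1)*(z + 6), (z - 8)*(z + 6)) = z + 6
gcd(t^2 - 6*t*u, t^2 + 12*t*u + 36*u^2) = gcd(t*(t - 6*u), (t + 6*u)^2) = 1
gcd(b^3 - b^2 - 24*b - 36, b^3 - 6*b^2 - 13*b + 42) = b + 3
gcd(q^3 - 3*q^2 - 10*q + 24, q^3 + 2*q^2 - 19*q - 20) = q - 4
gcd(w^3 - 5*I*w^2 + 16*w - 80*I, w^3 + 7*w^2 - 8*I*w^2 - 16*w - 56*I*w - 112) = w - 4*I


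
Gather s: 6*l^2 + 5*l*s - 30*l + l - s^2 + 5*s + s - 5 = 6*l^2 - 29*l - s^2 + s*(5*l + 6) - 5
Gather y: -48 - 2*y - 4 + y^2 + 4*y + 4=y^2 + 2*y - 48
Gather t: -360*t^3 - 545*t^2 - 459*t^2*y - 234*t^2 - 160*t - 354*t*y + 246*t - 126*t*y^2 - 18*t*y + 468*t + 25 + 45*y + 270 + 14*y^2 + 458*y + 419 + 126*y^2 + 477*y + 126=-360*t^3 + t^2*(-459*y - 779) + t*(-126*y^2 - 372*y + 554) + 140*y^2 + 980*y + 840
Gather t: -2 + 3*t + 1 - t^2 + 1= -t^2 + 3*t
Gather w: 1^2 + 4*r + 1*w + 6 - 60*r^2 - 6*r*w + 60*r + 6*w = -60*r^2 + 64*r + w*(7 - 6*r) + 7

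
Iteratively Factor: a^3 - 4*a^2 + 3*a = (a - 1)*(a^2 - 3*a) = (a - 3)*(a - 1)*(a)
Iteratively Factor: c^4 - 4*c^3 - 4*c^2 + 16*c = (c + 2)*(c^3 - 6*c^2 + 8*c) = c*(c + 2)*(c^2 - 6*c + 8) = c*(c - 4)*(c + 2)*(c - 2)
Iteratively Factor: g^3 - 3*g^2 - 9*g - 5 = (g + 1)*(g^2 - 4*g - 5) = (g - 5)*(g + 1)*(g + 1)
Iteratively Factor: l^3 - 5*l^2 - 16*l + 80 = (l + 4)*(l^2 - 9*l + 20) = (l - 5)*(l + 4)*(l - 4)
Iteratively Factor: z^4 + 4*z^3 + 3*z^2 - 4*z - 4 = (z + 2)*(z^3 + 2*z^2 - z - 2) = (z + 1)*(z + 2)*(z^2 + z - 2) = (z + 1)*(z + 2)^2*(z - 1)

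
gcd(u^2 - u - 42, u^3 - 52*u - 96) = u + 6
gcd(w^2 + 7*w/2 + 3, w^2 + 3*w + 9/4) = w + 3/2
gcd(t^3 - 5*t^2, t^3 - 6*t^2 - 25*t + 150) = t - 5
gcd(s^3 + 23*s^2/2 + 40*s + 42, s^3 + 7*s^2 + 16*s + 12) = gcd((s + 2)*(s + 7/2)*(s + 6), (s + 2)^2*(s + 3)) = s + 2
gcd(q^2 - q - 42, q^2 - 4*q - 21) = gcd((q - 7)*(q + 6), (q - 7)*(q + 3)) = q - 7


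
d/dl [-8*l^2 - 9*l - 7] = -16*l - 9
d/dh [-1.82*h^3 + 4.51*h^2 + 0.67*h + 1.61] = -5.46*h^2 + 9.02*h + 0.67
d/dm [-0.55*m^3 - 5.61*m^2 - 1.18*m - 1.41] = -1.65*m^2 - 11.22*m - 1.18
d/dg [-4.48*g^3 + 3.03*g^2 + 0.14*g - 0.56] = -13.44*g^2 + 6.06*g + 0.14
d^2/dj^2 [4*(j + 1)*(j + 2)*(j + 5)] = 24*j + 64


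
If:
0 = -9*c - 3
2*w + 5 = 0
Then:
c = -1/3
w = -5/2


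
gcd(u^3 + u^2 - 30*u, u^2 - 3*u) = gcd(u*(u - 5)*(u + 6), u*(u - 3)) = u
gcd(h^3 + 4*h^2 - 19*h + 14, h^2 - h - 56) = h + 7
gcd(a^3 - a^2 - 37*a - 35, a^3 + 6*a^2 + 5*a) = a^2 + 6*a + 5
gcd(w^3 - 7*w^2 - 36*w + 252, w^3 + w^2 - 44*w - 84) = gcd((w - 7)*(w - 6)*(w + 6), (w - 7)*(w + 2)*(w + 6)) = w^2 - w - 42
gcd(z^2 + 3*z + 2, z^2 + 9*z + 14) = z + 2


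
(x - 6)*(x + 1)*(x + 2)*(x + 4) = x^4 + x^3 - 28*x^2 - 76*x - 48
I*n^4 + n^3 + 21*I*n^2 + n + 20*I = (n - 5*I)*(n + I)*(n + 4*I)*(I*n + 1)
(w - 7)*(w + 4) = w^2 - 3*w - 28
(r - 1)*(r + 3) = r^2 + 2*r - 3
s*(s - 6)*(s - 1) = s^3 - 7*s^2 + 6*s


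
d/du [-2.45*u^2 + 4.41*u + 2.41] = 4.41 - 4.9*u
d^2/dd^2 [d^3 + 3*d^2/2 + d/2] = 6*d + 3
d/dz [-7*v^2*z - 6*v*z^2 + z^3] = -7*v^2 - 12*v*z + 3*z^2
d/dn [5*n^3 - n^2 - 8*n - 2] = 15*n^2 - 2*n - 8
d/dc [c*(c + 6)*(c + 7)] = 3*c^2 + 26*c + 42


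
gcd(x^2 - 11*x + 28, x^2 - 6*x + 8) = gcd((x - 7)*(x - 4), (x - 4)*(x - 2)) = x - 4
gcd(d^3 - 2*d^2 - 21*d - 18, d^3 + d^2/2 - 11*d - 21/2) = d^2 + 4*d + 3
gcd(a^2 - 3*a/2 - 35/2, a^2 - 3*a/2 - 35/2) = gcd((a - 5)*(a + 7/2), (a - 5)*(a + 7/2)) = a^2 - 3*a/2 - 35/2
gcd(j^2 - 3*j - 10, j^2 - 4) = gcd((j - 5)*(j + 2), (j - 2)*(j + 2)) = j + 2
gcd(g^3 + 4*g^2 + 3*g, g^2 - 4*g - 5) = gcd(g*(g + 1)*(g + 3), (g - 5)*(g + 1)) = g + 1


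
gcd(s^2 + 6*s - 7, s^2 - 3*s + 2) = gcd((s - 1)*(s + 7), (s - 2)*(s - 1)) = s - 1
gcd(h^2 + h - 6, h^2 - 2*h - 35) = 1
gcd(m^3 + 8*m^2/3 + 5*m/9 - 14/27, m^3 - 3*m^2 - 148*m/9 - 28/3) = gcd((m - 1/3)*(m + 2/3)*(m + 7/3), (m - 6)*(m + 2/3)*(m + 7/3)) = m^2 + 3*m + 14/9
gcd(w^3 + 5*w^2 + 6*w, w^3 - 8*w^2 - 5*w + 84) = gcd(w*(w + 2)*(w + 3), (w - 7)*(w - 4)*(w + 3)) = w + 3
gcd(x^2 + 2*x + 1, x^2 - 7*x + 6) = 1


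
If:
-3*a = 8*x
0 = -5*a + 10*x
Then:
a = 0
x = 0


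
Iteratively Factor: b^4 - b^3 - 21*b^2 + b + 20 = (b + 4)*(b^3 - 5*b^2 - b + 5) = (b + 1)*(b + 4)*(b^2 - 6*b + 5) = (b - 1)*(b + 1)*(b + 4)*(b - 5)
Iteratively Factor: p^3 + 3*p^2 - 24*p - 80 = (p + 4)*(p^2 - p - 20) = (p - 5)*(p + 4)*(p + 4)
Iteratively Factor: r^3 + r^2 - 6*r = (r + 3)*(r^2 - 2*r) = r*(r + 3)*(r - 2)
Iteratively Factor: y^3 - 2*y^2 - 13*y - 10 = (y + 1)*(y^2 - 3*y - 10) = (y + 1)*(y + 2)*(y - 5)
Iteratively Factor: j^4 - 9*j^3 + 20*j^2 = (j)*(j^3 - 9*j^2 + 20*j) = j*(j - 5)*(j^2 - 4*j) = j^2*(j - 5)*(j - 4)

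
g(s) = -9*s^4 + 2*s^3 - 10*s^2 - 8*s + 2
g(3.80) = -1939.68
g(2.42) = -356.26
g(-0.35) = 3.35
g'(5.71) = -6628.67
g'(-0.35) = 1.28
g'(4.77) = -3874.01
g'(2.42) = -531.47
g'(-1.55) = 171.47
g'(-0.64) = 16.69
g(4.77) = -4705.88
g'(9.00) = -25946.00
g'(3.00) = -986.00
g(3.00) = -787.00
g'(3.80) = -1972.75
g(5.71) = -9564.63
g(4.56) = -3944.14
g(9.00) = -58471.00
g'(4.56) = -3387.92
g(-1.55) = -69.02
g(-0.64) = 0.99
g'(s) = -36*s^3 + 6*s^2 - 20*s - 8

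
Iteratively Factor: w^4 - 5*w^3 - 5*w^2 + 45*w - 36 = (w - 4)*(w^3 - w^2 - 9*w + 9) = (w - 4)*(w - 3)*(w^2 + 2*w - 3) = (w - 4)*(w - 3)*(w - 1)*(w + 3)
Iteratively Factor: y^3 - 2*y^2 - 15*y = (y + 3)*(y^2 - 5*y) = (y - 5)*(y + 3)*(y)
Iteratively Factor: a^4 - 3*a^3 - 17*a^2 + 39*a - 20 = (a + 4)*(a^3 - 7*a^2 + 11*a - 5) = (a - 1)*(a + 4)*(a^2 - 6*a + 5) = (a - 5)*(a - 1)*(a + 4)*(a - 1)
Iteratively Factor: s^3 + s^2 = (s)*(s^2 + s) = s^2*(s + 1)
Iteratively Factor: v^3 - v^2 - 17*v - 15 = (v + 1)*(v^2 - 2*v - 15) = (v - 5)*(v + 1)*(v + 3)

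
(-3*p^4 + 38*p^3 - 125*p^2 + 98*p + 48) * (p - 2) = -3*p^5 + 44*p^4 - 201*p^3 + 348*p^2 - 148*p - 96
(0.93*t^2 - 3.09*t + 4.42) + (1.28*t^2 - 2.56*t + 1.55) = 2.21*t^2 - 5.65*t + 5.97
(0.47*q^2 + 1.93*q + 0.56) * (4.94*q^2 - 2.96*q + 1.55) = 2.3218*q^4 + 8.143*q^3 - 2.2179*q^2 + 1.3339*q + 0.868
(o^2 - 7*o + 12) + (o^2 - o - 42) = 2*o^2 - 8*o - 30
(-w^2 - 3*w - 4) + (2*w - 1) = -w^2 - w - 5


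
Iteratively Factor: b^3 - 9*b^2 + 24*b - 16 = (b - 4)*(b^2 - 5*b + 4) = (b - 4)*(b - 1)*(b - 4)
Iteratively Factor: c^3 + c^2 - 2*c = (c)*(c^2 + c - 2) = c*(c - 1)*(c + 2)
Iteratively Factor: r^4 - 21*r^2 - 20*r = (r)*(r^3 - 21*r - 20) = r*(r - 5)*(r^2 + 5*r + 4) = r*(r - 5)*(r + 4)*(r + 1)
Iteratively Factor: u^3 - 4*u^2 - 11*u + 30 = (u - 5)*(u^2 + u - 6) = (u - 5)*(u + 3)*(u - 2)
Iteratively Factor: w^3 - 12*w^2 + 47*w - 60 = (w - 4)*(w^2 - 8*w + 15) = (w - 5)*(w - 4)*(w - 3)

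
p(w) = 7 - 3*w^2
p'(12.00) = -72.00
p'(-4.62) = 27.72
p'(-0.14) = 0.84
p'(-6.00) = 36.00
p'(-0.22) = 1.32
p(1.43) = 0.87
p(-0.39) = 6.54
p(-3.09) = -21.64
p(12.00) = -425.00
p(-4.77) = -61.26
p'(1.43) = -8.58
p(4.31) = -48.73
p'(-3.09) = 18.54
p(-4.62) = -57.03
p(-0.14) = 6.94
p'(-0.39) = 2.34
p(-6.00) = -101.00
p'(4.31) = -25.86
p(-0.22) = 6.85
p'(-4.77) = 28.62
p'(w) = -6*w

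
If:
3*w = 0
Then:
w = 0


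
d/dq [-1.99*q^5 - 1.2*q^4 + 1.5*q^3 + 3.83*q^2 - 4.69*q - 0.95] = -9.95*q^4 - 4.8*q^3 + 4.5*q^2 + 7.66*q - 4.69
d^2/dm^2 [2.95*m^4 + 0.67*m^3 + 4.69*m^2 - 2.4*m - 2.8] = 35.4*m^2 + 4.02*m + 9.38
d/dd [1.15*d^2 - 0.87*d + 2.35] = 2.3*d - 0.87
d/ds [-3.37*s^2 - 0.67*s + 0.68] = -6.74*s - 0.67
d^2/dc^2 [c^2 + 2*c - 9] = 2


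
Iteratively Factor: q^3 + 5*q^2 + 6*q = (q)*(q^2 + 5*q + 6) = q*(q + 3)*(q + 2)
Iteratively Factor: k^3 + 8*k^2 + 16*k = (k + 4)*(k^2 + 4*k) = (k + 4)^2*(k)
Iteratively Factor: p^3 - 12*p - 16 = (p + 2)*(p^2 - 2*p - 8) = (p - 4)*(p + 2)*(p + 2)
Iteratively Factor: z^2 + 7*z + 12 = (z + 3)*(z + 4)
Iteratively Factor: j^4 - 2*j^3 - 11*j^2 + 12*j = (j - 1)*(j^3 - j^2 - 12*j) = (j - 1)*(j + 3)*(j^2 - 4*j) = (j - 4)*(j - 1)*(j + 3)*(j)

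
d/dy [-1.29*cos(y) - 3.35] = 1.29*sin(y)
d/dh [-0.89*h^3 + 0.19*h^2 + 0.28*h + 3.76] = -2.67*h^2 + 0.38*h + 0.28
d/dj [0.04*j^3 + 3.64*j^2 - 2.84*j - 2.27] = 0.12*j^2 + 7.28*j - 2.84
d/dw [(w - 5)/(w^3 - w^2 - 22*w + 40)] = (w^3 - w^2 - 22*w + (w - 5)*(-3*w^2 + 2*w + 22) + 40)/(w^3 - w^2 - 22*w + 40)^2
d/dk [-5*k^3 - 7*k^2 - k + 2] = -15*k^2 - 14*k - 1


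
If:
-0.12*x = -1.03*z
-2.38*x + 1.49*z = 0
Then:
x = 0.00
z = 0.00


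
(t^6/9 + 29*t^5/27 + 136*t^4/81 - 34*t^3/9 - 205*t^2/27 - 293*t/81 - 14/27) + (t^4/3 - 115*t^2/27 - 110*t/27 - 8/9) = t^6/9 + 29*t^5/27 + 163*t^4/81 - 34*t^3/9 - 320*t^2/27 - 623*t/81 - 38/27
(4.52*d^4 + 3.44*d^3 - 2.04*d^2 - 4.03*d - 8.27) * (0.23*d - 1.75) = 1.0396*d^5 - 7.1188*d^4 - 6.4892*d^3 + 2.6431*d^2 + 5.1504*d + 14.4725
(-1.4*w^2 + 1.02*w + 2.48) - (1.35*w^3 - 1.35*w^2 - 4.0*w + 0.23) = -1.35*w^3 - 0.0499999999999998*w^2 + 5.02*w + 2.25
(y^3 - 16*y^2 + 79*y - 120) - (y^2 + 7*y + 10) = y^3 - 17*y^2 + 72*y - 130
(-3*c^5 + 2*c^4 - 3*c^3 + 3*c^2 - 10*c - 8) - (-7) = -3*c^5 + 2*c^4 - 3*c^3 + 3*c^2 - 10*c - 1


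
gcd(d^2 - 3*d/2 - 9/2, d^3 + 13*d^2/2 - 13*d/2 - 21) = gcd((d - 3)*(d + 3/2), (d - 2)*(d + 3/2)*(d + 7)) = d + 3/2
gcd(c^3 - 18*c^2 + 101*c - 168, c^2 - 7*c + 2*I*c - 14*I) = c - 7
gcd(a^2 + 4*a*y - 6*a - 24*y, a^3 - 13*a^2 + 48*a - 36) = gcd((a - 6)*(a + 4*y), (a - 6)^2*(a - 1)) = a - 6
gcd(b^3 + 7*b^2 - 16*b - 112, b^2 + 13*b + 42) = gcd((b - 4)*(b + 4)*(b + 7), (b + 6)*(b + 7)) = b + 7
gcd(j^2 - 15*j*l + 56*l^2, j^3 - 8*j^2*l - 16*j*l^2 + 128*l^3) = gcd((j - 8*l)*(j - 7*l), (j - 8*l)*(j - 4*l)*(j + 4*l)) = j - 8*l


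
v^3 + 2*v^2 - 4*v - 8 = (v - 2)*(v + 2)^2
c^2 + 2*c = c*(c + 2)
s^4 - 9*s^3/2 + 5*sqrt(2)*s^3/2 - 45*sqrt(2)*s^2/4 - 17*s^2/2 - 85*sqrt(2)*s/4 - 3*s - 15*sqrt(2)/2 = (s - 6)*(s + 1/2)*(s + 1)*(s + 5*sqrt(2)/2)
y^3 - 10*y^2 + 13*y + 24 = (y - 8)*(y - 3)*(y + 1)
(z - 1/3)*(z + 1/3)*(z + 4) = z^3 + 4*z^2 - z/9 - 4/9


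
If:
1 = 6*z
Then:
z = 1/6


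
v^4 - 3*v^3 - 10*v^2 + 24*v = v*(v - 4)*(v - 2)*(v + 3)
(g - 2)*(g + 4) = g^2 + 2*g - 8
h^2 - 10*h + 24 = (h - 6)*(h - 4)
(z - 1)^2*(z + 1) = z^3 - z^2 - z + 1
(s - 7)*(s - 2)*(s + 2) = s^3 - 7*s^2 - 4*s + 28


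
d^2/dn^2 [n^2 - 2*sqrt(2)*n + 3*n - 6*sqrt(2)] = 2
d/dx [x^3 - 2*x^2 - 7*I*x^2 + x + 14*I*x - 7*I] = 3*x^2 - 4*x - 14*I*x + 1 + 14*I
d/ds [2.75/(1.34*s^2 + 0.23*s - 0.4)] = (-7.37*s - 0.6325)/(1.34*s^2 + 0.23*s - 0.4)^2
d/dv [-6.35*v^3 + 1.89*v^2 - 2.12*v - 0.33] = -19.05*v^2 + 3.78*v - 2.12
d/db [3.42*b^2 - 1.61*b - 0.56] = 6.84*b - 1.61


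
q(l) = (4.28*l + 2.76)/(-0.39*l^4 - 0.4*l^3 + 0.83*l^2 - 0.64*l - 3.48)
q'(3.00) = 0.36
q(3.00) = -0.39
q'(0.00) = -1.08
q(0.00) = -0.79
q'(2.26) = 0.81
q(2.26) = -0.80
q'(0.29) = -1.09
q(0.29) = -1.11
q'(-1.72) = -0.86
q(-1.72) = 3.54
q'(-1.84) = 1.73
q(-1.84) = 3.48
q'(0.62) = -0.98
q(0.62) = -1.46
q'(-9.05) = 0.01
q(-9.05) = 0.02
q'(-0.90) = -2.39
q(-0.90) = 0.50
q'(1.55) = 0.95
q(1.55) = -1.51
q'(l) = (4.28*l + 2.76)*(1.56*l^3 + 1.2*l^2 - 1.66*l + 0.64)/(-0.39*l^4 - 0.4*l^3 + 0.83*l^2 - 0.64*l - 3.48)^2 + 4.28/(-0.39*l^4 - 0.4*l^3 + 0.83*l^2 - 0.64*l - 3.48) = (5.0076*l^4 + 7.7296*l^3 - 0.2404*l^2 - 4.5816*l - 13.128)/(0.1521*l^8 + 0.312*l^7 - 0.4874*l^6 - 0.1648*l^5 + 3.9153*l^4 + 1.7216*l^3 - 5.3672*l^2 + 4.4544*l + 12.1104)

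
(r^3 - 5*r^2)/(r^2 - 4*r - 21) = r^2*(5 - r)/(-r^2 + 4*r + 21)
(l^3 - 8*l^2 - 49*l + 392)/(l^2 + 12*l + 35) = (l^2 - 15*l + 56)/(l + 5)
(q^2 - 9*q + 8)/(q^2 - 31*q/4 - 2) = 4*(q - 1)/(4*q + 1)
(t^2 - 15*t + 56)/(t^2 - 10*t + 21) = (t - 8)/(t - 3)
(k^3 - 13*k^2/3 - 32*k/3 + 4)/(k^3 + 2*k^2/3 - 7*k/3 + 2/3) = (k - 6)/(k - 1)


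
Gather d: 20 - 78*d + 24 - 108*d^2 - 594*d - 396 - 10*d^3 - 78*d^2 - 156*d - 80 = -10*d^3 - 186*d^2 - 828*d - 432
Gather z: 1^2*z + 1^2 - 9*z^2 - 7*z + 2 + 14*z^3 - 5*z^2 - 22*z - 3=14*z^3 - 14*z^2 - 28*z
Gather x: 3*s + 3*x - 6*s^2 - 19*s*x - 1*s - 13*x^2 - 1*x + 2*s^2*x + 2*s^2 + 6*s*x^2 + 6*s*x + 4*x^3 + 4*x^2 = -4*s^2 + 2*s + 4*x^3 + x^2*(6*s - 9) + x*(2*s^2 - 13*s + 2)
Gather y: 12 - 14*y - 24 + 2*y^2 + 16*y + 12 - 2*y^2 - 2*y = 0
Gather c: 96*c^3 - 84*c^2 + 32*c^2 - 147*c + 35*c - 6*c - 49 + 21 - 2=96*c^3 - 52*c^2 - 118*c - 30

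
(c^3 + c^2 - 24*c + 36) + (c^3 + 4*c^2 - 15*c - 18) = 2*c^3 + 5*c^2 - 39*c + 18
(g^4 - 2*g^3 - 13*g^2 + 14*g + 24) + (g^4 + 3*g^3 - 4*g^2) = 2*g^4 + g^3 - 17*g^2 + 14*g + 24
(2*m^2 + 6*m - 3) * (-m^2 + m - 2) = -2*m^4 - 4*m^3 + 5*m^2 - 15*m + 6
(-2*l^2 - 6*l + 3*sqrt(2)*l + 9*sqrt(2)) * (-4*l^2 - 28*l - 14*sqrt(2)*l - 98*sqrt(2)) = 8*l^4 + 16*sqrt(2)*l^3 + 80*l^3 + 84*l^2 + 160*sqrt(2)*l^2 - 840*l + 336*sqrt(2)*l - 1764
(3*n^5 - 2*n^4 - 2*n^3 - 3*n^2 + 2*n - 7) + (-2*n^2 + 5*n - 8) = 3*n^5 - 2*n^4 - 2*n^3 - 5*n^2 + 7*n - 15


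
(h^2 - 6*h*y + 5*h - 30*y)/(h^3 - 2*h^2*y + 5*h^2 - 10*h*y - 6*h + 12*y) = (h^2 - 6*h*y + 5*h - 30*y)/(h^3 - 2*h^2*y + 5*h^2 - 10*h*y - 6*h + 12*y)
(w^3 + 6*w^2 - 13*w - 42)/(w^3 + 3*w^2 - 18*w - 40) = (w^2 + 4*w - 21)/(w^2 + w - 20)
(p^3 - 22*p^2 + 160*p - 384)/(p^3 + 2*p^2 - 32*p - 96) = (p^2 - 16*p + 64)/(p^2 + 8*p + 16)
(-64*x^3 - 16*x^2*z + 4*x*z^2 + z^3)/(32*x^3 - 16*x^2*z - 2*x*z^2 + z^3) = (-4*x - z)/(2*x - z)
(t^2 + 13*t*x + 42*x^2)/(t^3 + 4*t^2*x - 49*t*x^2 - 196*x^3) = (-t - 6*x)/(-t^2 + 3*t*x + 28*x^2)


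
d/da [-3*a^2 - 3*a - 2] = -6*a - 3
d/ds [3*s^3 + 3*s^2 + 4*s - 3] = 9*s^2 + 6*s + 4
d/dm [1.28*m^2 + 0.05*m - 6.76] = 2.56*m + 0.05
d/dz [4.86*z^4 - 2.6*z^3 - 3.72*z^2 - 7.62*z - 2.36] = 19.44*z^3 - 7.8*z^2 - 7.44*z - 7.62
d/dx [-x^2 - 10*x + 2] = -2*x - 10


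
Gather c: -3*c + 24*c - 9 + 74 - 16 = 21*c + 49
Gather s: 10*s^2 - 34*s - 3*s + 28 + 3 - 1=10*s^2 - 37*s + 30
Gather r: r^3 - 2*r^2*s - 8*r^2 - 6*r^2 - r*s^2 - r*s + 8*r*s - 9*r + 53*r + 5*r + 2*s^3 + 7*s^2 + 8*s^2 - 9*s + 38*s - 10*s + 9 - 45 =r^3 + r^2*(-2*s - 14) + r*(-s^2 + 7*s + 49) + 2*s^3 + 15*s^2 + 19*s - 36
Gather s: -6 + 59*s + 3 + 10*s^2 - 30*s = 10*s^2 + 29*s - 3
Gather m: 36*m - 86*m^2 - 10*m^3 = -10*m^3 - 86*m^2 + 36*m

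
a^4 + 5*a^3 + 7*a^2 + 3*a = a*(a + 1)^2*(a + 3)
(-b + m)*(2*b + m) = -2*b^2 + b*m + m^2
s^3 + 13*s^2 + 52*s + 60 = (s + 2)*(s + 5)*(s + 6)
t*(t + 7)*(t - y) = t^3 - t^2*y + 7*t^2 - 7*t*y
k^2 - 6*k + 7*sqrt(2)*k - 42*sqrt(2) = (k - 6)*(k + 7*sqrt(2))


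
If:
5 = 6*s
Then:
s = 5/6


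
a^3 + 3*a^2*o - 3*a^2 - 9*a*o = a*(a - 3)*(a + 3*o)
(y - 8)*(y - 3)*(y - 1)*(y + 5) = y^4 - 7*y^3 - 25*y^2 + 151*y - 120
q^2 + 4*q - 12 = (q - 2)*(q + 6)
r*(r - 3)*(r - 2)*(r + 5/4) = r^4 - 15*r^3/4 - r^2/4 + 15*r/2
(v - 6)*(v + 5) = v^2 - v - 30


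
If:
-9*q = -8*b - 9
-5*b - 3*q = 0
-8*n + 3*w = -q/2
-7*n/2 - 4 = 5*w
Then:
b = -9/23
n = -477/2323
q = 15/23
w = -3049/4646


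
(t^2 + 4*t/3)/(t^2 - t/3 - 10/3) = t*(3*t + 4)/(3*t^2 - t - 10)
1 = 1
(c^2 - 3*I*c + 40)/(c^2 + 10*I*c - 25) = (c - 8*I)/(c + 5*I)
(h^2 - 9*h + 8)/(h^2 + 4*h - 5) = (h - 8)/(h + 5)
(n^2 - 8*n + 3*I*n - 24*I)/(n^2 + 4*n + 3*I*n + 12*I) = (n - 8)/(n + 4)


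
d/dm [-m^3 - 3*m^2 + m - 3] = -3*m^2 - 6*m + 1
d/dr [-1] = 0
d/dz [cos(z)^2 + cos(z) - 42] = -sin(z) - sin(2*z)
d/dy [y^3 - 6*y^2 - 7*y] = 3*y^2 - 12*y - 7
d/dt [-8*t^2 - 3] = -16*t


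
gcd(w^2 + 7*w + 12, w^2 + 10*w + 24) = w + 4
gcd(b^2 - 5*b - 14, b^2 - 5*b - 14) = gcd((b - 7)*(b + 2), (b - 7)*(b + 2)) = b^2 - 5*b - 14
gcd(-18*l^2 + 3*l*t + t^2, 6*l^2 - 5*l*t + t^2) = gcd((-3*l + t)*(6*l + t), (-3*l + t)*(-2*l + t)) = -3*l + t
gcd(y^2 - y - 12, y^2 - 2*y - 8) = y - 4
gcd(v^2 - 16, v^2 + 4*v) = v + 4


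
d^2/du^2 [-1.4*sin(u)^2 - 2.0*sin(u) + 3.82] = 2.0*sin(u) - 2.8*cos(2*u)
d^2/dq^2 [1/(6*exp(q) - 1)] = (36*exp(q) + 6)*exp(q)/(6*exp(q) - 1)^3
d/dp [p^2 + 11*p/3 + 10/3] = 2*p + 11/3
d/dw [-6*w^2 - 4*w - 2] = -12*w - 4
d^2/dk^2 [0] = 0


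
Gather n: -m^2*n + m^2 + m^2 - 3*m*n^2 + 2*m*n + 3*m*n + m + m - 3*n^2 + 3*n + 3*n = 2*m^2 + 2*m + n^2*(-3*m - 3) + n*(-m^2 + 5*m + 6)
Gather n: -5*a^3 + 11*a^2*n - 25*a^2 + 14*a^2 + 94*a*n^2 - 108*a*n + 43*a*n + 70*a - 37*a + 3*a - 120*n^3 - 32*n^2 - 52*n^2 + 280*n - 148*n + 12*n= -5*a^3 - 11*a^2 + 36*a - 120*n^3 + n^2*(94*a - 84) + n*(11*a^2 - 65*a + 144)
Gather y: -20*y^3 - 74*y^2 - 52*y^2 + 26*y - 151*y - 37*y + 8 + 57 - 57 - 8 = -20*y^3 - 126*y^2 - 162*y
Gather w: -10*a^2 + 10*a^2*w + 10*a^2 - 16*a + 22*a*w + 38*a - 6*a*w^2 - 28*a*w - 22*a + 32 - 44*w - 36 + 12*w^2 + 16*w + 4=w^2*(12 - 6*a) + w*(10*a^2 - 6*a - 28)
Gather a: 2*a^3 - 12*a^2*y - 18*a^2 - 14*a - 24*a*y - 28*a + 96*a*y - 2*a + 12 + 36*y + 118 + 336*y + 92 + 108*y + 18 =2*a^3 + a^2*(-12*y - 18) + a*(72*y - 44) + 480*y + 240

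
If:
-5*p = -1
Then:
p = 1/5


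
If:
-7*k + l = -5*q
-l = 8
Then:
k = 5*q/7 - 8/7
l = -8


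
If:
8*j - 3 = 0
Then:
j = 3/8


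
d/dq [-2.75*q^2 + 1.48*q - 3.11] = 1.48 - 5.5*q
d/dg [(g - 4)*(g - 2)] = 2*g - 6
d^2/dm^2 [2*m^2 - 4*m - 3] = 4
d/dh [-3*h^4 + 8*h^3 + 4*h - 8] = -12*h^3 + 24*h^2 + 4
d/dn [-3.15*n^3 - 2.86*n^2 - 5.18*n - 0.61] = -9.45*n^2 - 5.72*n - 5.18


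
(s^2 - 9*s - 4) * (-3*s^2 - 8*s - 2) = -3*s^4 + 19*s^3 + 82*s^2 + 50*s + 8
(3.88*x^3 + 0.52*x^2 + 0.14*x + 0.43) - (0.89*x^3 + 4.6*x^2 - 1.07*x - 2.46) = 2.99*x^3 - 4.08*x^2 + 1.21*x + 2.89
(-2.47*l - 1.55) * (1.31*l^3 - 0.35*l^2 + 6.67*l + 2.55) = -3.2357*l^4 - 1.166*l^3 - 15.9324*l^2 - 16.637*l - 3.9525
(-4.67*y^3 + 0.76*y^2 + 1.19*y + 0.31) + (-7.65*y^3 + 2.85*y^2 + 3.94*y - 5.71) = -12.32*y^3 + 3.61*y^2 + 5.13*y - 5.4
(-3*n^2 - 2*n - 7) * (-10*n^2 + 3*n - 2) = 30*n^4 + 11*n^3 + 70*n^2 - 17*n + 14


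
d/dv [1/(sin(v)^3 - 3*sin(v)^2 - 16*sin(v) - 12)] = (-3*sin(v)^2 + 6*sin(v) + 16)*cos(v)/((sin(v) - 6)^2*(sin(v) + 1)^2*(sin(v) + 2)^2)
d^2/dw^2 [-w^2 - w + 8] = -2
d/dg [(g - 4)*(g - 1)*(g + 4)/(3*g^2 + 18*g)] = (g^4 + 12*g^3 + 10*g^2 - 32*g - 96)/(3*g^2*(g^2 + 12*g + 36))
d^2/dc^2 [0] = 0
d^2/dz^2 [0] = 0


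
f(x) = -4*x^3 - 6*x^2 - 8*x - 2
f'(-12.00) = -1592.00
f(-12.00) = 6142.00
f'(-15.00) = -2528.00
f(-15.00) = 12268.00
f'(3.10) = -160.52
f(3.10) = -203.62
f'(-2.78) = -67.38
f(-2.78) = 59.81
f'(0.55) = -18.23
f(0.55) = -8.88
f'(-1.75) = -23.75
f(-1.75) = 15.06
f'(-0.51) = -5.00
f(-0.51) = 1.05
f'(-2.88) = -72.97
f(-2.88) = 66.83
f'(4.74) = -334.49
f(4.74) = -600.71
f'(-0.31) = -5.43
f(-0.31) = 0.02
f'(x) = -12*x^2 - 12*x - 8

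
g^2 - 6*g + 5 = (g - 5)*(g - 1)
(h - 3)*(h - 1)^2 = h^3 - 5*h^2 + 7*h - 3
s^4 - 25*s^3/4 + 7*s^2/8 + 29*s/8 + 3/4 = (s - 6)*(s - 1)*(s + 1/4)*(s + 1/2)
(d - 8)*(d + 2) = d^2 - 6*d - 16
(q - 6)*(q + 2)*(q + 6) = q^3 + 2*q^2 - 36*q - 72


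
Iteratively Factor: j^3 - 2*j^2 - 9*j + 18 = (j - 2)*(j^2 - 9) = (j - 3)*(j - 2)*(j + 3)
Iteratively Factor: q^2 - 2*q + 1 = (q - 1)*(q - 1)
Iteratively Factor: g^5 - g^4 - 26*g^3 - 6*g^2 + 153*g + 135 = (g - 3)*(g^4 + 2*g^3 - 20*g^2 - 66*g - 45) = (g - 3)*(g + 3)*(g^3 - g^2 - 17*g - 15) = (g - 3)*(g + 1)*(g + 3)*(g^2 - 2*g - 15) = (g - 3)*(g + 1)*(g + 3)^2*(g - 5)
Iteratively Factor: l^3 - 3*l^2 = (l)*(l^2 - 3*l) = l^2*(l - 3)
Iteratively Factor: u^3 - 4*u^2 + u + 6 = (u + 1)*(u^2 - 5*u + 6) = (u - 3)*(u + 1)*(u - 2)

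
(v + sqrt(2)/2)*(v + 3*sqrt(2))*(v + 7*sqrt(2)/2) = v^3 + 7*sqrt(2)*v^2 + 55*v/2 + 21*sqrt(2)/2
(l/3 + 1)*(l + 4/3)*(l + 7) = l^3/3 + 34*l^2/9 + 103*l/9 + 28/3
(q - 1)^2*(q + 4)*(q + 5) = q^4 + 7*q^3 + 3*q^2 - 31*q + 20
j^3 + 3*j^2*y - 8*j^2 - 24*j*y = j*(j - 8)*(j + 3*y)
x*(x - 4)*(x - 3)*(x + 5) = x^4 - 2*x^3 - 23*x^2 + 60*x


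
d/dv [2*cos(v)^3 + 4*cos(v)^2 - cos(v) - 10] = (-6*cos(v)^2 - 8*cos(v) + 1)*sin(v)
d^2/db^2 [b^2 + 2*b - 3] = 2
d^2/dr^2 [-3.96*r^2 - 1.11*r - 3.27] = -7.92000000000000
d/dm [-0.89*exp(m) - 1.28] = -0.89*exp(m)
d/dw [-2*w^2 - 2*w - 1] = -4*w - 2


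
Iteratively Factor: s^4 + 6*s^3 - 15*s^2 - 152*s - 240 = (s + 3)*(s^3 + 3*s^2 - 24*s - 80) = (s + 3)*(s + 4)*(s^2 - s - 20) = (s + 3)*(s + 4)^2*(s - 5)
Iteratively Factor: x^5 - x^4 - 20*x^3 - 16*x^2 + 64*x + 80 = (x - 5)*(x^4 + 4*x^3 - 16*x - 16) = (x - 5)*(x + 2)*(x^3 + 2*x^2 - 4*x - 8) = (x - 5)*(x - 2)*(x + 2)*(x^2 + 4*x + 4) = (x - 5)*(x - 2)*(x + 2)^2*(x + 2)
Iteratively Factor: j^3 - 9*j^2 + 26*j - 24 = (j - 4)*(j^2 - 5*j + 6) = (j - 4)*(j - 3)*(j - 2)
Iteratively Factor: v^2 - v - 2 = (v - 2)*(v + 1)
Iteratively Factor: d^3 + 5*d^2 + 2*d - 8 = (d + 2)*(d^2 + 3*d - 4) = (d + 2)*(d + 4)*(d - 1)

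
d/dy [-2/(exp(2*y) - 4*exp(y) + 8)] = 4*(exp(y) - 2)*exp(y)/(exp(2*y) - 4*exp(y) + 8)^2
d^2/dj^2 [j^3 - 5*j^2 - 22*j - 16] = 6*j - 10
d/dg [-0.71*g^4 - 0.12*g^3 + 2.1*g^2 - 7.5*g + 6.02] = -2.84*g^3 - 0.36*g^2 + 4.2*g - 7.5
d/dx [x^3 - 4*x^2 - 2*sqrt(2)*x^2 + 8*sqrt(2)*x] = 3*x^2 - 8*x - 4*sqrt(2)*x + 8*sqrt(2)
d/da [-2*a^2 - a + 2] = -4*a - 1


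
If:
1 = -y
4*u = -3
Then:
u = -3/4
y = -1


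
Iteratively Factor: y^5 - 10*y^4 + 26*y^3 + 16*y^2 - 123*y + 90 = (y - 5)*(y^4 - 5*y^3 + y^2 + 21*y - 18) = (y - 5)*(y - 3)*(y^3 - 2*y^2 - 5*y + 6) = (y - 5)*(y - 3)*(y - 1)*(y^2 - y - 6) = (y - 5)*(y - 3)*(y - 1)*(y + 2)*(y - 3)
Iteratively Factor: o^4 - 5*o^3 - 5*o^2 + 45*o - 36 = (o - 4)*(o^3 - o^2 - 9*o + 9) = (o - 4)*(o - 3)*(o^2 + 2*o - 3) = (o - 4)*(o - 3)*(o + 3)*(o - 1)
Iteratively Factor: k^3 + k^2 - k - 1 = (k + 1)*(k^2 - 1) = (k + 1)^2*(k - 1)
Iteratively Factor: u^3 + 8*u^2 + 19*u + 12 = (u + 1)*(u^2 + 7*u + 12) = (u + 1)*(u + 3)*(u + 4)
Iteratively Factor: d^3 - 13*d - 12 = (d + 3)*(d^2 - 3*d - 4) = (d + 1)*(d + 3)*(d - 4)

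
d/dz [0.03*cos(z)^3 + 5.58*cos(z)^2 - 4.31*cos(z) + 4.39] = (-0.09*cos(z)^2 - 11.16*cos(z) + 4.31)*sin(z)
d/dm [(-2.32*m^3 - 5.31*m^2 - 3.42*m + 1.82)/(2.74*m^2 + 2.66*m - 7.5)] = (-6.3568*m^4 - 12.3424*m^3 + 47.4462*m^2 + 69.6764*m + 20.8088)/(7.5076*m^4 + 14.5768*m^3 - 34.0244*m^2 - 39.9*m + 56.25)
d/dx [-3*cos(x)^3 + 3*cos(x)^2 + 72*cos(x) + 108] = 3*(3*cos(x)^2 - 2*cos(x) - 24)*sin(x)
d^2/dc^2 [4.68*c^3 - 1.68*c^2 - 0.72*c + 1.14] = 28.08*c - 3.36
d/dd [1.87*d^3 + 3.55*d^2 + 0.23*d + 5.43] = 5.61*d^2 + 7.1*d + 0.23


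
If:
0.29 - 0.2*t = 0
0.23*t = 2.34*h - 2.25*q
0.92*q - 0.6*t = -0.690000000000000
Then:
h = 0.33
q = 0.20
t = 1.45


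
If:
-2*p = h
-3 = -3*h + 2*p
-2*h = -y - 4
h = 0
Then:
No Solution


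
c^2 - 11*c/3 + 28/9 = (c - 7/3)*(c - 4/3)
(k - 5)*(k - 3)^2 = k^3 - 11*k^2 + 39*k - 45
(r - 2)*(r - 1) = r^2 - 3*r + 2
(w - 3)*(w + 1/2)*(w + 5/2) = w^3 - 31*w/4 - 15/4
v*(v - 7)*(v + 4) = v^3 - 3*v^2 - 28*v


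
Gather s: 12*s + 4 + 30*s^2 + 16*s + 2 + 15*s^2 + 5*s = 45*s^2 + 33*s + 6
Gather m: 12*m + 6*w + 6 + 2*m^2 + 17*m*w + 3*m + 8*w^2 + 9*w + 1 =2*m^2 + m*(17*w + 15) + 8*w^2 + 15*w + 7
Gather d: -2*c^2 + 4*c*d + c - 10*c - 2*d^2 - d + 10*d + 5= -2*c^2 - 9*c - 2*d^2 + d*(4*c + 9) + 5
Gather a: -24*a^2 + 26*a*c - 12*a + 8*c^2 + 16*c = -24*a^2 + a*(26*c - 12) + 8*c^2 + 16*c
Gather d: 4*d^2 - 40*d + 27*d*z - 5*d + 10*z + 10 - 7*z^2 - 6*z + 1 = 4*d^2 + d*(27*z - 45) - 7*z^2 + 4*z + 11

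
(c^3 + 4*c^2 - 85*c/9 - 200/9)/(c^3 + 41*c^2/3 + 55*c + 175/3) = (c - 8/3)/(c + 7)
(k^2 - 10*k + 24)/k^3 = (k^2 - 10*k + 24)/k^3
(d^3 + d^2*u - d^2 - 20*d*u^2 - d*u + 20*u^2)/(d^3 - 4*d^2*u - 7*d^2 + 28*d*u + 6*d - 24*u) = (d + 5*u)/(d - 6)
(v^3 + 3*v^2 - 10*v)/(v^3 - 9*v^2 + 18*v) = (v^2 + 3*v - 10)/(v^2 - 9*v + 18)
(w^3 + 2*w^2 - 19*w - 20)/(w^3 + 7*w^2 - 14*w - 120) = (w + 1)/(w + 6)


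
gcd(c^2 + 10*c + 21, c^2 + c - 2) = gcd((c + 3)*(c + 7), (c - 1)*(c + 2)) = 1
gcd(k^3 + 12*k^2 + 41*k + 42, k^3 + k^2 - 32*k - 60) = k + 2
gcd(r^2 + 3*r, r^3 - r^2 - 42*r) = r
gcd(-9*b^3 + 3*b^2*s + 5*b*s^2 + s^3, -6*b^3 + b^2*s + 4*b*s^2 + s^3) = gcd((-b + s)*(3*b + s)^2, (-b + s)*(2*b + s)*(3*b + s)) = -3*b^2 + 2*b*s + s^2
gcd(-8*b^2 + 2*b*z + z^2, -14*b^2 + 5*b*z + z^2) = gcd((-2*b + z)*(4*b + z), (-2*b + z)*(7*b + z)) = -2*b + z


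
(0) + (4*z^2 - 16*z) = 4*z^2 - 16*z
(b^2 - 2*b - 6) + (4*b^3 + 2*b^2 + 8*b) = 4*b^3 + 3*b^2 + 6*b - 6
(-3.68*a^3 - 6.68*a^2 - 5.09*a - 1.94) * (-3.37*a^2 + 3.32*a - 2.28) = 12.4016*a^5 + 10.294*a^4 + 3.3661*a^3 + 4.8694*a^2 + 5.1644*a + 4.4232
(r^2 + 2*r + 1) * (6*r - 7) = 6*r^3 + 5*r^2 - 8*r - 7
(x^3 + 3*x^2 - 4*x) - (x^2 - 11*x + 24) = x^3 + 2*x^2 + 7*x - 24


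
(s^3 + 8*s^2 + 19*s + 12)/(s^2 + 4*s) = s + 4 + 3/s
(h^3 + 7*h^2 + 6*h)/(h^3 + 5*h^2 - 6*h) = (h + 1)/(h - 1)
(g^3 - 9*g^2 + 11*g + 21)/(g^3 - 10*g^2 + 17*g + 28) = (g - 3)/(g - 4)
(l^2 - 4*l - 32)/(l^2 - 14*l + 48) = (l + 4)/(l - 6)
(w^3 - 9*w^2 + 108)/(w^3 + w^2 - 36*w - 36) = (w^2 - 3*w - 18)/(w^2 + 7*w + 6)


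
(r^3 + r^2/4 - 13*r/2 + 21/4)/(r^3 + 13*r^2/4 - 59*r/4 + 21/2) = (r + 3)/(r + 6)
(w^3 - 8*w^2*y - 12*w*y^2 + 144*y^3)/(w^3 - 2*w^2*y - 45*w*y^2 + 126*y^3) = (-w^2 + 2*w*y + 24*y^2)/(-w^2 - 4*w*y + 21*y^2)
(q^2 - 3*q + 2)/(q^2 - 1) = (q - 2)/(q + 1)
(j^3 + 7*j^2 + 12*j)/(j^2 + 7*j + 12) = j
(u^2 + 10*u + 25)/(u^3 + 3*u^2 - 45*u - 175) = 1/(u - 7)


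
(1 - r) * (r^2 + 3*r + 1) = -r^3 - 2*r^2 + 2*r + 1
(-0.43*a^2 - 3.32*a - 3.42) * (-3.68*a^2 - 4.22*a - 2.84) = 1.5824*a^4 + 14.0322*a^3 + 27.8172*a^2 + 23.8612*a + 9.7128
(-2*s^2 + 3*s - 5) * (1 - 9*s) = 18*s^3 - 29*s^2 + 48*s - 5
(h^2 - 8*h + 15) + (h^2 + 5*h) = 2*h^2 - 3*h + 15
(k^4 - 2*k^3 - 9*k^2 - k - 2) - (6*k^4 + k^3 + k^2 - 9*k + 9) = -5*k^4 - 3*k^3 - 10*k^2 + 8*k - 11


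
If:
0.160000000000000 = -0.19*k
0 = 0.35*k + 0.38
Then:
No Solution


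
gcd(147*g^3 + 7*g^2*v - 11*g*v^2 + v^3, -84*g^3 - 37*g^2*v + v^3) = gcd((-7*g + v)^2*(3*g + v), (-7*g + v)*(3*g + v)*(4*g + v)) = -21*g^2 - 4*g*v + v^2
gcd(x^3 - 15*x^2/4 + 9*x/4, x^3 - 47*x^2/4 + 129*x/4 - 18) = x^2 - 15*x/4 + 9/4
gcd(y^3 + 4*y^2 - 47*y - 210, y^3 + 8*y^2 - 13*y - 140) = y + 5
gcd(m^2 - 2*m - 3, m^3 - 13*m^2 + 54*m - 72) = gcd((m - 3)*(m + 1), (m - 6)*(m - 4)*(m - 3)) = m - 3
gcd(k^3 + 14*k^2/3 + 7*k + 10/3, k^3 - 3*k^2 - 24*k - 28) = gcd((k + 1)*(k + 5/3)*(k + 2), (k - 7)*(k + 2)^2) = k + 2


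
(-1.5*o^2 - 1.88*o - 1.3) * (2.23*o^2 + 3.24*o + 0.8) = -3.345*o^4 - 9.0524*o^3 - 10.1902*o^2 - 5.716*o - 1.04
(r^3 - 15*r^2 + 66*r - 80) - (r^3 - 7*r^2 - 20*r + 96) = -8*r^2 + 86*r - 176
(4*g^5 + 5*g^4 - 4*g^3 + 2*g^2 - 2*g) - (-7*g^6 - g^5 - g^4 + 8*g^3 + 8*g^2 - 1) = 7*g^6 + 5*g^5 + 6*g^4 - 12*g^3 - 6*g^2 - 2*g + 1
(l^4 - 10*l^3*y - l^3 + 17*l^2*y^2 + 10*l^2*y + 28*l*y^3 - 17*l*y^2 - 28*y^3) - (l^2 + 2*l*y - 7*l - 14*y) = l^4 - 10*l^3*y - l^3 + 17*l^2*y^2 + 10*l^2*y - l^2 + 28*l*y^3 - 17*l*y^2 - 2*l*y + 7*l - 28*y^3 + 14*y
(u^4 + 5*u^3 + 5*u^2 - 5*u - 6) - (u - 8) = u^4 + 5*u^3 + 5*u^2 - 6*u + 2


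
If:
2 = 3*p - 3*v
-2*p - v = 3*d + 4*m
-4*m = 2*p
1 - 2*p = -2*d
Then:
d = 1/24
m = -13/48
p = 13/24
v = -1/8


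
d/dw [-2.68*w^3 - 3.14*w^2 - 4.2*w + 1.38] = -8.04*w^2 - 6.28*w - 4.2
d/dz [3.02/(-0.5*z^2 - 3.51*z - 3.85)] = (3.02*z + 10.6002)/(0.5*z^2 + 3.51*z + 3.85)^2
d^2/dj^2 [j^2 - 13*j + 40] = 2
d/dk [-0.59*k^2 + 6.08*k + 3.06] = 6.08 - 1.18*k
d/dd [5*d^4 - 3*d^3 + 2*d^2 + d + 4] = 20*d^3 - 9*d^2 + 4*d + 1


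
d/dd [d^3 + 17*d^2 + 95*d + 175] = 3*d^2 + 34*d + 95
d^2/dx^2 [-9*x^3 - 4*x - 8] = -54*x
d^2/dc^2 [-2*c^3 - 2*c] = -12*c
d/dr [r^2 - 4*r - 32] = 2*r - 4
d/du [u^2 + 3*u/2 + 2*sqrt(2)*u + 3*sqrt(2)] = 2*u + 3/2 + 2*sqrt(2)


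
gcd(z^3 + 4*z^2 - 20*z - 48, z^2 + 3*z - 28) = z - 4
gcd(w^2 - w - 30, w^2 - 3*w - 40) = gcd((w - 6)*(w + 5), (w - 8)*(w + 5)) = w + 5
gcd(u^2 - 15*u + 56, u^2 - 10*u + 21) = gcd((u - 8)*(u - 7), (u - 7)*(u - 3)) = u - 7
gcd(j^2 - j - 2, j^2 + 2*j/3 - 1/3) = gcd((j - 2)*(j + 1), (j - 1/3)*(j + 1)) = j + 1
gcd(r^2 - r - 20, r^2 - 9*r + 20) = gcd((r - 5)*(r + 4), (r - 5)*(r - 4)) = r - 5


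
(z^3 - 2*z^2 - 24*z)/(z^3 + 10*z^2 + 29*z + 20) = z*(z - 6)/(z^2 + 6*z + 5)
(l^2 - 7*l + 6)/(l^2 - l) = (l - 6)/l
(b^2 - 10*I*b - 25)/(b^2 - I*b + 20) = (b - 5*I)/(b + 4*I)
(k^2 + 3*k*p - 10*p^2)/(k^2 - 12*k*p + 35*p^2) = (k^2 + 3*k*p - 10*p^2)/(k^2 - 12*k*p + 35*p^2)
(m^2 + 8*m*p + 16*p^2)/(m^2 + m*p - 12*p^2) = (-m - 4*p)/(-m + 3*p)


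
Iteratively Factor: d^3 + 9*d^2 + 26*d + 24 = (d + 2)*(d^2 + 7*d + 12) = (d + 2)*(d + 4)*(d + 3)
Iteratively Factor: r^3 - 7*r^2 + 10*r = (r - 5)*(r^2 - 2*r) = (r - 5)*(r - 2)*(r)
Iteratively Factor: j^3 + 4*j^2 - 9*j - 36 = (j + 4)*(j^2 - 9) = (j - 3)*(j + 4)*(j + 3)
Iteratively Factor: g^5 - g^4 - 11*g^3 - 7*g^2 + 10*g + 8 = (g + 2)*(g^4 - 3*g^3 - 5*g^2 + 3*g + 4) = (g + 1)*(g + 2)*(g^3 - 4*g^2 - g + 4) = (g + 1)^2*(g + 2)*(g^2 - 5*g + 4) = (g - 4)*(g + 1)^2*(g + 2)*(g - 1)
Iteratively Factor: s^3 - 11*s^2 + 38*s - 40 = (s - 4)*(s^2 - 7*s + 10) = (s - 5)*(s - 4)*(s - 2)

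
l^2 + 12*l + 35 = (l + 5)*(l + 7)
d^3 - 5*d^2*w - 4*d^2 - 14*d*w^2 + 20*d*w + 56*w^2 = (d - 4)*(d - 7*w)*(d + 2*w)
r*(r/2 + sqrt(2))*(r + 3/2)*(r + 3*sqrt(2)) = r^4/2 + 3*r^3/4 + 5*sqrt(2)*r^3/2 + 15*sqrt(2)*r^2/4 + 6*r^2 + 9*r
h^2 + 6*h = h*(h + 6)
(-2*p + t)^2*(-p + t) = -4*p^3 + 8*p^2*t - 5*p*t^2 + t^3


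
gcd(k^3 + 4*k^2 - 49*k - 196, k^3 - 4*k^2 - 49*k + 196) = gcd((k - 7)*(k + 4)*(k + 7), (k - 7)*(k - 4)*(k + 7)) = k^2 - 49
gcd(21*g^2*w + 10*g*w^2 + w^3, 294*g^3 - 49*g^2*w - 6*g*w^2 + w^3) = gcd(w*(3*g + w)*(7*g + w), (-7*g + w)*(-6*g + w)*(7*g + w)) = 7*g + w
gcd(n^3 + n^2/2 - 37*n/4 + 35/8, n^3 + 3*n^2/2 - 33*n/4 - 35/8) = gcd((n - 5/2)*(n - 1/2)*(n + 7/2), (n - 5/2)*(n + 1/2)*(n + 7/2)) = n^2 + n - 35/4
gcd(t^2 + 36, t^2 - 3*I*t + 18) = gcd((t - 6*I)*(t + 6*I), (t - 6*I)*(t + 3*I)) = t - 6*I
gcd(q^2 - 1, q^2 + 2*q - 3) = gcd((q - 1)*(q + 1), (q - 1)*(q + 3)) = q - 1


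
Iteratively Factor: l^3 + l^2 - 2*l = (l - 1)*(l^2 + 2*l) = l*(l - 1)*(l + 2)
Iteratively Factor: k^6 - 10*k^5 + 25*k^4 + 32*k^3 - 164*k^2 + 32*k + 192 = (k - 2)*(k^5 - 8*k^4 + 9*k^3 + 50*k^2 - 64*k - 96) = (k - 2)*(k + 1)*(k^4 - 9*k^3 + 18*k^2 + 32*k - 96) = (k - 3)*(k - 2)*(k + 1)*(k^3 - 6*k^2 + 32) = (k - 4)*(k - 3)*(k - 2)*(k + 1)*(k^2 - 2*k - 8) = (k - 4)^2*(k - 3)*(k - 2)*(k + 1)*(k + 2)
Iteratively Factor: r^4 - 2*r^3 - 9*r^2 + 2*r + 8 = (r - 4)*(r^3 + 2*r^2 - r - 2) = (r - 4)*(r + 2)*(r^2 - 1) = (r - 4)*(r + 1)*(r + 2)*(r - 1)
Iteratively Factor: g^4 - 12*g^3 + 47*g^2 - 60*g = (g)*(g^3 - 12*g^2 + 47*g - 60) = g*(g - 5)*(g^2 - 7*g + 12) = g*(g - 5)*(g - 3)*(g - 4)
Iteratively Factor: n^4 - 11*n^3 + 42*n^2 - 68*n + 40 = (n - 2)*(n^3 - 9*n^2 + 24*n - 20) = (n - 2)^2*(n^2 - 7*n + 10) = (n - 5)*(n - 2)^2*(n - 2)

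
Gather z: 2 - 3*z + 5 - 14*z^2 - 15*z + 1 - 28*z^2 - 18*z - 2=-42*z^2 - 36*z + 6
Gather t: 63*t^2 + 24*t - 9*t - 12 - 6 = 63*t^2 + 15*t - 18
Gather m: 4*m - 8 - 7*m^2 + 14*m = -7*m^2 + 18*m - 8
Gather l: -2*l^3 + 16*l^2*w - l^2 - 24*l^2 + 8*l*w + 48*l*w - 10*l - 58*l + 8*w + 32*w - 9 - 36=-2*l^3 + l^2*(16*w - 25) + l*(56*w - 68) + 40*w - 45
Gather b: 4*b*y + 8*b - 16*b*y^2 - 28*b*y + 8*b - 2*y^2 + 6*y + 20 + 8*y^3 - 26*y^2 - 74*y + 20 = b*(-16*y^2 - 24*y + 16) + 8*y^3 - 28*y^2 - 68*y + 40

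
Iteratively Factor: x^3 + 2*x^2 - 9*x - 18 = (x + 3)*(x^2 - x - 6) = (x + 2)*(x + 3)*(x - 3)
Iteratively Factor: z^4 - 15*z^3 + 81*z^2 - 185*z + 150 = (z - 5)*(z^3 - 10*z^2 + 31*z - 30) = (z - 5)*(z - 2)*(z^2 - 8*z + 15) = (z - 5)*(z - 3)*(z - 2)*(z - 5)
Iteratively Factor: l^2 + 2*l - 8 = (l - 2)*(l + 4)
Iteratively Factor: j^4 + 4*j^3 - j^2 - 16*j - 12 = (j + 2)*(j^3 + 2*j^2 - 5*j - 6) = (j + 2)*(j + 3)*(j^2 - j - 2) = (j + 1)*(j + 2)*(j + 3)*(j - 2)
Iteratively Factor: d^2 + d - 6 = (d - 2)*(d + 3)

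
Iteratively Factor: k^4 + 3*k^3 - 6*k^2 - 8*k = (k - 2)*(k^3 + 5*k^2 + 4*k) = (k - 2)*(k + 4)*(k^2 + k) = k*(k - 2)*(k + 4)*(k + 1)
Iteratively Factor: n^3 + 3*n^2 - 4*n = (n)*(n^2 + 3*n - 4) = n*(n + 4)*(n - 1)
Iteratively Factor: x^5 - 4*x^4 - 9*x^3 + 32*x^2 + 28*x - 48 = (x - 4)*(x^4 - 9*x^2 - 4*x + 12) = (x - 4)*(x + 2)*(x^3 - 2*x^2 - 5*x + 6) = (x - 4)*(x - 3)*(x + 2)*(x^2 + x - 2) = (x - 4)*(x - 3)*(x - 1)*(x + 2)*(x + 2)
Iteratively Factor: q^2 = (q)*(q)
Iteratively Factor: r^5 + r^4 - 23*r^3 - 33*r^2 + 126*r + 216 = (r + 3)*(r^4 - 2*r^3 - 17*r^2 + 18*r + 72) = (r - 4)*(r + 3)*(r^3 + 2*r^2 - 9*r - 18) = (r - 4)*(r - 3)*(r + 3)*(r^2 + 5*r + 6) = (r - 4)*(r - 3)*(r + 3)^2*(r + 2)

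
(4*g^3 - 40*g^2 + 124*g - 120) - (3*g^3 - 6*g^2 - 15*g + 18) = g^3 - 34*g^2 + 139*g - 138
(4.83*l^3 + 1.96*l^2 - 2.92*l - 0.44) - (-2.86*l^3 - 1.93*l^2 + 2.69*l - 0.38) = 7.69*l^3 + 3.89*l^2 - 5.61*l - 0.06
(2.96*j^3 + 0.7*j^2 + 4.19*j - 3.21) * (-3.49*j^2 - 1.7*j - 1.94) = -10.3304*j^5 - 7.475*j^4 - 21.5555*j^3 + 2.7219*j^2 - 2.6716*j + 6.2274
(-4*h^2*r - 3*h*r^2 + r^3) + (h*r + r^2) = -4*h^2*r - 3*h*r^2 + h*r + r^3 + r^2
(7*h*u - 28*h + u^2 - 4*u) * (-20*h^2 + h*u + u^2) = -140*h^3*u + 560*h^3 - 13*h^2*u^2 + 52*h^2*u + 8*h*u^3 - 32*h*u^2 + u^4 - 4*u^3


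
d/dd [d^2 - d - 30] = 2*d - 1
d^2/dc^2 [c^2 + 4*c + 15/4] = 2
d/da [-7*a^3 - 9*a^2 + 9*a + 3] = -21*a^2 - 18*a + 9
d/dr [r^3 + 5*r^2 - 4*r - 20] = 3*r^2 + 10*r - 4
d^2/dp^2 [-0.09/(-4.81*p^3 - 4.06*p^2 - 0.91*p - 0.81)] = (-(2.5974*p + 0.7308)*(4.81*p^3 + 4.06*p^2 + 0.91*p + 0.81) + 0.09*(14.43*p^2 + 8.12*p + 0.91)*(28.86*p^2 + 16.24*p + 1.82))/(4.81*p^3 + 4.06*p^2 + 0.91*p + 0.81)^3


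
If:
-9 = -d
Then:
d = 9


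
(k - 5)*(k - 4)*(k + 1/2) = k^3 - 17*k^2/2 + 31*k/2 + 10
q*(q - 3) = q^2 - 3*q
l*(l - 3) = l^2 - 3*l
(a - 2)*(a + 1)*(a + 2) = a^3 + a^2 - 4*a - 4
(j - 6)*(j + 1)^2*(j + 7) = j^4 + 3*j^3 - 39*j^2 - 83*j - 42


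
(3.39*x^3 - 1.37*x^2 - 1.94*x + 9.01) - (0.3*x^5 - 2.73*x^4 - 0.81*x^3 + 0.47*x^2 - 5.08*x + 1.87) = -0.3*x^5 + 2.73*x^4 + 4.2*x^3 - 1.84*x^2 + 3.14*x + 7.14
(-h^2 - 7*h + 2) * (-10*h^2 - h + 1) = 10*h^4 + 71*h^3 - 14*h^2 - 9*h + 2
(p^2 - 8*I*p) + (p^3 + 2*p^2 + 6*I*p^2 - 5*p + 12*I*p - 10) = p^3 + 3*p^2 + 6*I*p^2 - 5*p + 4*I*p - 10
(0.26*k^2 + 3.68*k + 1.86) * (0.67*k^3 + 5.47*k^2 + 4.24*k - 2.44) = 0.1742*k^5 + 3.8878*k^4 + 22.4782*k^3 + 25.143*k^2 - 1.0928*k - 4.5384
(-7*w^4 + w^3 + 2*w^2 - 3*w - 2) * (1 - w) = 7*w^5 - 8*w^4 - w^3 + 5*w^2 - w - 2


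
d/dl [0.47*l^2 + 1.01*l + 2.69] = 0.94*l + 1.01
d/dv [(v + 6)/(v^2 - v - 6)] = (v^2 - v - (v + 6)*(2*v - 1) - 6)/(-v^2 + v + 6)^2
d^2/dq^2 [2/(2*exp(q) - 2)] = (exp(q) + 1)*exp(q)/(exp(q) - 1)^3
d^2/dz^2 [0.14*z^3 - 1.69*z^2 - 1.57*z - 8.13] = 0.84*z - 3.38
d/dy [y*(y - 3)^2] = 3*(y - 3)*(y - 1)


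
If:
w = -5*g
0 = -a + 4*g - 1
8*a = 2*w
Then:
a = -5/21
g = 4/21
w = -20/21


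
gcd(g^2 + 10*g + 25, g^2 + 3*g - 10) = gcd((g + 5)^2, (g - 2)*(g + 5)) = g + 5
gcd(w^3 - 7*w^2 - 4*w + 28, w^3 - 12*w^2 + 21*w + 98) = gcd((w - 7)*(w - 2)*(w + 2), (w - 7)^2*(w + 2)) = w^2 - 5*w - 14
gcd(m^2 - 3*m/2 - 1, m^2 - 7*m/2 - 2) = m + 1/2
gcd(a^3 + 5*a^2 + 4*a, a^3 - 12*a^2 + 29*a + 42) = a + 1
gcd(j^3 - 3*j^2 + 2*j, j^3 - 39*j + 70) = j - 2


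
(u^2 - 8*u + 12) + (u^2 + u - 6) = 2*u^2 - 7*u + 6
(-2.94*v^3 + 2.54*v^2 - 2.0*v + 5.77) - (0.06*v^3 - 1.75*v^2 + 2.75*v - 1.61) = -3.0*v^3 + 4.29*v^2 - 4.75*v + 7.38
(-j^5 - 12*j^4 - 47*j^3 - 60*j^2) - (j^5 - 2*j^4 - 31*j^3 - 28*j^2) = -2*j^5 - 10*j^4 - 16*j^3 - 32*j^2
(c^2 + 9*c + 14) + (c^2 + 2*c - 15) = 2*c^2 + 11*c - 1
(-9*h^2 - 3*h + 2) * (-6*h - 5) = 54*h^3 + 63*h^2 + 3*h - 10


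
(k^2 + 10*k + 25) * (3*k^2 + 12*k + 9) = 3*k^4 + 42*k^3 + 204*k^2 + 390*k + 225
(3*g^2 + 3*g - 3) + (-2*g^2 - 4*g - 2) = g^2 - g - 5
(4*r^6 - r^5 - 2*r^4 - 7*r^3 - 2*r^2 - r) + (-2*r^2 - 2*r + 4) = 4*r^6 - r^5 - 2*r^4 - 7*r^3 - 4*r^2 - 3*r + 4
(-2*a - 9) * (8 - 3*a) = 6*a^2 + 11*a - 72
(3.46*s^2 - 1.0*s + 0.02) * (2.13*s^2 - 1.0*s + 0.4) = 7.3698*s^4 - 5.59*s^3 + 2.4266*s^2 - 0.42*s + 0.008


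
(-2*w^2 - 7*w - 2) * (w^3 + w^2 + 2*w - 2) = -2*w^5 - 9*w^4 - 13*w^3 - 12*w^2 + 10*w + 4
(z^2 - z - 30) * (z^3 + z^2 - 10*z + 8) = z^5 - 41*z^3 - 12*z^2 + 292*z - 240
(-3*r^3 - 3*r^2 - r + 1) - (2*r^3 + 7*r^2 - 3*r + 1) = -5*r^3 - 10*r^2 + 2*r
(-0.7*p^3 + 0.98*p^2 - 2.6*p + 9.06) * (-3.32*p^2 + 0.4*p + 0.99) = 2.324*p^5 - 3.5336*p^4 + 8.331*p^3 - 30.149*p^2 + 1.05*p + 8.9694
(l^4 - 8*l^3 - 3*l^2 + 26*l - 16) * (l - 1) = l^5 - 9*l^4 + 5*l^3 + 29*l^2 - 42*l + 16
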